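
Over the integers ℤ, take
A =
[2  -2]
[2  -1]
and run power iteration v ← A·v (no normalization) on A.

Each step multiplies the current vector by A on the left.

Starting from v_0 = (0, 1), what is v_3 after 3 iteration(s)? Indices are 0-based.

v_3 = (2, -1)

v_0 = (0, 1).
v_1 = A·v_0 = (-2, -1).
v_2 = A·v_1 = (-2, -3).
v_3 = A·v_2 = (2, -1).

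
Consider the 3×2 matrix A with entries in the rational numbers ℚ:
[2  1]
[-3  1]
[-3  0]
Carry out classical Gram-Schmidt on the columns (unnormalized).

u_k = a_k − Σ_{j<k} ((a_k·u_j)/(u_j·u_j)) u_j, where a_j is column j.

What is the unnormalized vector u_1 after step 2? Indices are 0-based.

u_1 = (12/11, 19/22, -3/22)

Step 1: u_0 = a_0 = (2, -3, -3).
Step 2: u_1 = a_1 − (-1/22)·u_0 = (12/11, 19/22, -3/22).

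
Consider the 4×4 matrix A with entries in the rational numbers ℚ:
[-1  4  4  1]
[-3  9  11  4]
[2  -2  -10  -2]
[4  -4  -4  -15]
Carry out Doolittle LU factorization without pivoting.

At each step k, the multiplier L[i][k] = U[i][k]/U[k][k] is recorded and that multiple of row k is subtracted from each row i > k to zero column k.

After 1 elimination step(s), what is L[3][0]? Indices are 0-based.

L[3][0] = -4

Step 1: pivot at (0,0) is -1.
  row1 ← row1 − (3)·row0  ⇒  L[1][0]=3, U row1=(0, -3, -1, 1)
  row2 ← row2 − (-2)·row0  ⇒  L[2][0]=-2, U row2=(0, 6, -2, 0)
  row3 ← row3 − (-4)·row0  ⇒  L[3][0]=-4, U row3=(0, 12, 12, -11)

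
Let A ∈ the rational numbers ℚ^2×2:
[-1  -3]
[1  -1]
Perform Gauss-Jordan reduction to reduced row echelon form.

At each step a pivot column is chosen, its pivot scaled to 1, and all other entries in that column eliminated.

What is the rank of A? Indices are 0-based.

step 1: normalize row 0 (÷-1) = (1, 3)
  row 1: subtract 1×row0 = (0, -4)
step 2: normalize row 1 (÷-4) = (0, 1)
  row 0: subtract 3×row1 = (1, 0)

rank = 2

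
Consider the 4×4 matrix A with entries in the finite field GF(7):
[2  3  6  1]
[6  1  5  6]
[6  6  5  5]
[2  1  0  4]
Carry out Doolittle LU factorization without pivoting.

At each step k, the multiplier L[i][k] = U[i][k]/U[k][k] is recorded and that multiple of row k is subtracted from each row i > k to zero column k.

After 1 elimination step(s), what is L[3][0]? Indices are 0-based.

L[3][0] = 1

Step 1: pivot at (0,0) is 2.
  row1 ← row1 − (3)·row0  ⇒  L[1][0]=3, U row1=(0, 6, 1, 3)
  row2 ← row2 − (3)·row0  ⇒  L[2][0]=3, U row2=(0, 4, 1, 2)
  row3 ← row3 − (1)·row0  ⇒  L[3][0]=1, U row3=(0, 5, 1, 3)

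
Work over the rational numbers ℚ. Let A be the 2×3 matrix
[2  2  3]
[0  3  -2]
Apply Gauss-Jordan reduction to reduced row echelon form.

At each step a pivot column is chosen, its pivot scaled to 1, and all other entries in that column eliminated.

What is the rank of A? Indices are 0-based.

pivot(0,0)=2: scale R0 → (1, 1, 3/2)
pivot(1,1)=3: scale R1 → (0, 1, -2/3)
  clear (0,1): R0 −= (1)R1 → (1, 0, 13/6)

rank = 2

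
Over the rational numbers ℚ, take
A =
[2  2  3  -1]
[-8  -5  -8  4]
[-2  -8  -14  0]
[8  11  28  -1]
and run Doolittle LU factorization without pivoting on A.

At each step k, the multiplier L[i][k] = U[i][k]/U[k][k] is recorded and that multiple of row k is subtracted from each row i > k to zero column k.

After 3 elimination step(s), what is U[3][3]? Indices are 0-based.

U[3][3] = -1

k=0: U[0][0]=2
  eliminate (1,0): mult=-4, new row 1: (0, 3, 4, 0); set L[1][0]=-4
  eliminate (2,0): mult=-1, new row 2: (0, -6, -11, -1); set L[2][0]=-1
  eliminate (3,0): mult=4, new row 3: (0, 3, 16, 3); set L[3][0]=4
k=1: U[1][1]=3
  eliminate (2,1): mult=-2, new row 2: (0, 0, -3, -1); set L[2][1]=-2
  eliminate (3,1): mult=1, new row 3: (0, 0, 12, 3); set L[3][1]=1
k=2: U[2][2]=-3
  eliminate (3,2): mult=-4, new row 3: (0, 0, 0, -1); set L[3][2]=-4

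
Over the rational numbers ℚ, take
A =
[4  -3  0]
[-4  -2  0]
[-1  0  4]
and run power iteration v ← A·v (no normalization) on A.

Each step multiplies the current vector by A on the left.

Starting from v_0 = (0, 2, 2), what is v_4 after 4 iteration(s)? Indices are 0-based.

v_0 = (0, 2, 2).
v_1 = A·v_0 = (-6, -4, 8).
v_2 = A·v_1 = (-12, 32, 38).
v_3 = A·v_2 = (-144, -16, 164).
v_4 = A·v_3 = (-528, 608, 800).

v_4 = (-528, 608, 800)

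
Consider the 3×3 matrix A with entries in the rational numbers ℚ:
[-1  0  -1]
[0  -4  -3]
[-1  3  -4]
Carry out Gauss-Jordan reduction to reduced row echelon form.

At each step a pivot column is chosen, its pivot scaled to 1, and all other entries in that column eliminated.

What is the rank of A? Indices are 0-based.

rank = 3

step 1: normalize row 0 (÷-1) = (1, 0, 1)
  row 2: subtract -1×row0 = (0, 3, -3)
step 2: normalize row 1 (÷-4) = (0, 1, 3/4)
  row 2: subtract 3×row1 = (0, 0, -21/4)
step 3: normalize row 2 (÷-21/4) = (0, 0, 1)
  row 0: subtract 1×row2 = (1, 0, 0)
  row 1: subtract 3/4×row2 = (0, 1, 0)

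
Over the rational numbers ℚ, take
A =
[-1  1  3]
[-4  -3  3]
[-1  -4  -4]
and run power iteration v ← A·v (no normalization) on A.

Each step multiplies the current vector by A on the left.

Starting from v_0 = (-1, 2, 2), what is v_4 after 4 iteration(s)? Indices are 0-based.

v_4 = (1368, -1154, -3526)

v_0 = (-1, 2, 2).
v_1 = A·v_0 = (9, 4, -15).
v_2 = A·v_1 = (-50, -93, 35).
v_3 = A·v_2 = (62, 584, 282).
v_4 = A·v_3 = (1368, -1154, -3526).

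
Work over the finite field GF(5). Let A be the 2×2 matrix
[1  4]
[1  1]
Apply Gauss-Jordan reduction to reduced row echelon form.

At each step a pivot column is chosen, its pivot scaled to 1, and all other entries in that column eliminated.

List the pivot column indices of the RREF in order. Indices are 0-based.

pivot columns: 0, 1

[1] R0 /= 1  ⇒  (1, 4)
     R1 -= 1·R0  ⇒  (0, 2)
[2] R1 /= 2  ⇒  (0, 1)
     R0 -= 4·R1  ⇒  (1, 0)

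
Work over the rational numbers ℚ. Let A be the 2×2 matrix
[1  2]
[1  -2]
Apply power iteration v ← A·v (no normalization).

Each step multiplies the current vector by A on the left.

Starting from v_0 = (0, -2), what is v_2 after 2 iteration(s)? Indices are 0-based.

v_2 = (4, -12)

v_0 = (0, -2).
v_1 = A·v_0 = (-4, 4).
v_2 = A·v_1 = (4, -12).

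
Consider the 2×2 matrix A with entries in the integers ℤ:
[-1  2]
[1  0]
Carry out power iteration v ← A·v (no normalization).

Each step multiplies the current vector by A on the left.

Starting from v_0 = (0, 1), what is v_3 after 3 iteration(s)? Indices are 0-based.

v_3 = (6, -2)

v_0 = (0, 1).
v_1 = A·v_0 = (2, 0).
v_2 = A·v_1 = (-2, 2).
v_3 = A·v_2 = (6, -2).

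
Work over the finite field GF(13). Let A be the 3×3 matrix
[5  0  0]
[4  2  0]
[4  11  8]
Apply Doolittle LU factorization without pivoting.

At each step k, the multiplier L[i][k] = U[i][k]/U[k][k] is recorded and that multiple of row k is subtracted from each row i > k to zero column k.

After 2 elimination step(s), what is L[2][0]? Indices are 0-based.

[col 0] pivot 5
  R1 -= 6*R0 → (0, 2, 0)  (L[1][0] := 6)
  R2 -= 6*R0 → (0, 11, 8)  (L[2][0] := 6)
[col 1] pivot 2
  R2 -= 12*R1 → (0, 0, 8)  (L[2][1] := 12)

L[2][0] = 6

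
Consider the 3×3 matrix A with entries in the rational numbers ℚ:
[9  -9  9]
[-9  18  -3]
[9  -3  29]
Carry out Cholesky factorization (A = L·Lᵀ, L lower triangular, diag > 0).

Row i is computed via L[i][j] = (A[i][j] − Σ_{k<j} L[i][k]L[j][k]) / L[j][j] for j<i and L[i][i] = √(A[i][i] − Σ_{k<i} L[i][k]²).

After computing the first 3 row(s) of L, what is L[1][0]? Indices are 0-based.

L[1][0] = -3

Step 1: L[0][0] = √(9) = 3.
  L[1][0] = (-9) / L[0][0] = -3.
Step 2: L[1][1] = √(9) = 3.
  L[2][0] = (9) / L[0][0] = 3.
  L[2][1] = (6) / L[1][1] = 2.
Step 3: L[2][2] = √(16) = 4.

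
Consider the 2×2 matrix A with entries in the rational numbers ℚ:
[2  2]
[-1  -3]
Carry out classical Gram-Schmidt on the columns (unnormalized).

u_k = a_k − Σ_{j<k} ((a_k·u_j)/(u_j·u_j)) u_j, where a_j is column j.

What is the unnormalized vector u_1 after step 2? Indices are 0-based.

Step 1: u_0 = a_0 = (2, -1).
Step 2: u_1 = a_1 − (7/5)·u_0 = (-4/5, -8/5).

u_1 = (-4/5, -8/5)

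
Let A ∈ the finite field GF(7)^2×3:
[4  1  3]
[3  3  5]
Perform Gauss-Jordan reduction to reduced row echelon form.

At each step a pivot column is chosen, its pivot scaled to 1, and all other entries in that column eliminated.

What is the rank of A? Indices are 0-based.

pivot(0,0)=4: scale R0 → (1, 2, 6)
  clear (1,0): R1 −= (3)R0 → (0, 4, 1)
pivot(1,1)=4: scale R1 → (0, 1, 2)
  clear (0,1): R0 −= (2)R1 → (1, 0, 2)

rank = 2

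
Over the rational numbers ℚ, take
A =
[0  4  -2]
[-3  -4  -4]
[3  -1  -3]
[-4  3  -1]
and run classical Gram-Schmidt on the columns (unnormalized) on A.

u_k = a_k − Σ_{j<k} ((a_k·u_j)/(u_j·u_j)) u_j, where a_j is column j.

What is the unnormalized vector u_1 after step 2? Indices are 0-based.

Step 1: u_0 = a_0 = (0, -3, 3, -4).
Step 2: u_1 = a_1 − (-3/34)·u_0 = (4, -145/34, -25/34, 45/17).

u_1 = (4, -145/34, -25/34, 45/17)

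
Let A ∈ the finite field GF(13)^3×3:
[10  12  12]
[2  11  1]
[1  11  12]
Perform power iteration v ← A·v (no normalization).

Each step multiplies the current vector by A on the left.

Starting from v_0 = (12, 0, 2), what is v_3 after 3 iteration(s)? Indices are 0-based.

v_3 = (10, 6, 11)

v_0 = (12, 0, 2).
v_1 = A·v_0 = (1, 0, 10).
v_2 = A·v_1 = (0, 12, 4).
v_3 = A·v_2 = (10, 6, 11).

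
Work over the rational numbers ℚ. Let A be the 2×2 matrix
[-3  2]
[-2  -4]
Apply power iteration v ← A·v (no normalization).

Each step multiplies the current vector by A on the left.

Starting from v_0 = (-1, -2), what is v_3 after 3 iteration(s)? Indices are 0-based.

v_3 = (-145, 106)

v_0 = (-1, -2).
v_1 = A·v_0 = (-1, 10).
v_2 = A·v_1 = (23, -38).
v_3 = A·v_2 = (-145, 106).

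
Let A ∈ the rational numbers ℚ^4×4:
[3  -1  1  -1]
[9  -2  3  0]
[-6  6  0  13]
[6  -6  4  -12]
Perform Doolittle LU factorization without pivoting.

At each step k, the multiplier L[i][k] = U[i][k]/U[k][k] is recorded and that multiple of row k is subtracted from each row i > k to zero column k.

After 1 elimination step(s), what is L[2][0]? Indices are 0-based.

L[2][0] = -2

[col 0] pivot 3
  R1 -= 3*R0 → (0, 1, 0, 3)  (L[1][0] := 3)
  R2 -= -2*R0 → (0, 4, 2, 11)  (L[2][0] := -2)
  R3 -= 2*R0 → (0, -4, 2, -10)  (L[3][0] := 2)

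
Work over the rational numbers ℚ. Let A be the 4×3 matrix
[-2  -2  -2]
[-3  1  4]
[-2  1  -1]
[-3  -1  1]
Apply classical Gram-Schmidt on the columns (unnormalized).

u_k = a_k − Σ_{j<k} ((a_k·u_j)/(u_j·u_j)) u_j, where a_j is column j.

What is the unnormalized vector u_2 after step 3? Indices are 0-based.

Step 1: u_0 = a_0 = (-2, -3, -2, -3).
Step 2: u_1 = a_1 − (1/13)·u_0 = (-24/13, 16/13, 15/13, -10/13).
Step 3: u_2 = a_2 − (-9/26)·u_0 − (87/89)·u_1 = (-79/89, 313/178, -251/89, 127/178).

u_2 = (-79/89, 313/178, -251/89, 127/178)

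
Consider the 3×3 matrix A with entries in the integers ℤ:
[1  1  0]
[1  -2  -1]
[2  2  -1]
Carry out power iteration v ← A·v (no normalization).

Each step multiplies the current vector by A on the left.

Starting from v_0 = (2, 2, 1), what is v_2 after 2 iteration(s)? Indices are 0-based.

v_2 = (1, 3, -5)

v_0 = (2, 2, 1).
v_1 = A·v_0 = (4, -3, 7).
v_2 = A·v_1 = (1, 3, -5).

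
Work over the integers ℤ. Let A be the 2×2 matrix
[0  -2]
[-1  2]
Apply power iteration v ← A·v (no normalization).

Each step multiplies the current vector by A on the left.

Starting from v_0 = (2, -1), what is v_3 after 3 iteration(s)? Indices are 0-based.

v_3 = (20, -28)

v_0 = (2, -1).
v_1 = A·v_0 = (2, -4).
v_2 = A·v_1 = (8, -10).
v_3 = A·v_2 = (20, -28).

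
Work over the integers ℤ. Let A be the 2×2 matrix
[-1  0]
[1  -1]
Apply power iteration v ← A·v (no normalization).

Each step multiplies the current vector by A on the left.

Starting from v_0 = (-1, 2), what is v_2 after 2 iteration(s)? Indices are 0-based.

v_2 = (-1, 4)

v_0 = (-1, 2).
v_1 = A·v_0 = (1, -3).
v_2 = A·v_1 = (-1, 4).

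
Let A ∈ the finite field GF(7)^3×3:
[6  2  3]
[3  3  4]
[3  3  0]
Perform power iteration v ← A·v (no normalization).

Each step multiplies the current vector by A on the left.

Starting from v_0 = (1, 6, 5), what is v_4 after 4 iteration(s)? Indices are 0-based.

v_4 = (6, 2, 5)

v_0 = (1, 6, 5).
v_1 = A·v_0 = (5, 6, 0).
v_2 = A·v_1 = (0, 5, 5).
v_3 = A·v_2 = (4, 0, 1).
v_4 = A·v_3 = (6, 2, 5).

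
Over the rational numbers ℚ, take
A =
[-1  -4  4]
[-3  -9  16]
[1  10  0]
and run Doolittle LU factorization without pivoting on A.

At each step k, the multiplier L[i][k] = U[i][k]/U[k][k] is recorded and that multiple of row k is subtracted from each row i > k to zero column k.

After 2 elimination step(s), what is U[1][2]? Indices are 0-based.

[col 0] pivot -1
  R1 -= 3*R0 → (0, 3, 4)  (L[1][0] := 3)
  R2 -= -1*R0 → (0, 6, 4)  (L[2][0] := -1)
[col 1] pivot 3
  R2 -= 2*R1 → (0, 0, -4)  (L[2][1] := 2)

U[1][2] = 4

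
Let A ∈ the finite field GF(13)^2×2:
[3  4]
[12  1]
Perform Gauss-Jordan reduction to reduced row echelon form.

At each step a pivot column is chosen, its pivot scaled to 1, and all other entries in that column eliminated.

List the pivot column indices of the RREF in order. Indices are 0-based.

step 1: normalize row 0 (÷3) = (1, 10)
  row 1: subtract 12×row0 = (0, 11)
step 2: normalize row 1 (÷11) = (0, 1)
  row 0: subtract 10×row1 = (1, 0)

pivot columns: 0, 1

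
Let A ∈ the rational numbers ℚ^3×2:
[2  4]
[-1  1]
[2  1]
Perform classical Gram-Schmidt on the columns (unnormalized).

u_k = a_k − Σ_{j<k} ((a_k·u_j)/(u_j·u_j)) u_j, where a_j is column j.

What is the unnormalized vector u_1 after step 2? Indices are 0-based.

u_1 = (2, 2, -1)

Step 1: u_0 = a_0 = (2, -1, 2).
Step 2: u_1 = a_1 − (1)·u_0 = (2, 2, -1).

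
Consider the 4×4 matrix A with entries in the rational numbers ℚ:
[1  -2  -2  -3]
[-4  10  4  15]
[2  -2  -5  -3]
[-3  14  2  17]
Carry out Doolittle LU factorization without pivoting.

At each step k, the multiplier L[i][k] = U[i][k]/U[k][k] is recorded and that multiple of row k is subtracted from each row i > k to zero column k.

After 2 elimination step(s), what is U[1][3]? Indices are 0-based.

U[1][3] = 3

k=0: U[0][0]=1
  eliminate (1,0): mult=-4, new row 1: (0, 2, -4, 3); set L[1][0]=-4
  eliminate (2,0): mult=2, new row 2: (0, 2, -1, 3); set L[2][0]=2
  eliminate (3,0): mult=-3, new row 3: (0, 8, -4, 8); set L[3][0]=-3
k=1: U[1][1]=2
  eliminate (2,1): mult=1, new row 2: (0, 0, 3, 0); set L[2][1]=1
  eliminate (3,1): mult=4, new row 3: (0, 0, 12, -4); set L[3][1]=4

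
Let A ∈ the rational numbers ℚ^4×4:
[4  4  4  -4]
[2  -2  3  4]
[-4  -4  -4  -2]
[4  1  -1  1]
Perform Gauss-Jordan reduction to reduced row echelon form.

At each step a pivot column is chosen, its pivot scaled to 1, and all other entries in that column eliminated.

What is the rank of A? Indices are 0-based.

pivot(0,0)=4: scale R0 → (1, 1, 1, -1)
  clear (1,0): R1 −= (2)R0 → (0, -4, 1, 6)
  clear (2,0): R2 −= (-4)R0 → (0, 0, 0, -6)
  clear (3,0): R3 −= (4)R0 → (0, -3, -5, 5)
pivot(1,1)=-4: scale R1 → (0, 1, -1/4, -3/2)
  clear (0,1): R0 −= (1)R1 → (1, 0, 5/4, 1/2)
  clear (3,1): R3 −= (-3)R1 → (0, 0, -23/4, 1/2)
pivot(2,2): swap R2↔R3
pivot(2,2)=-23/4: scale R2 → (0, 0, 1, -2/23)
  clear (0,2): R0 −= (5/4)R2 → (1, 0, 0, 14/23)
  clear (1,2): R1 −= (-1/4)R2 → (0, 1, 0, -35/23)
pivot(3,3)=-6: scale R3 → (0, 0, 0, 1)
  clear (0,3): R0 −= (14/23)R3 → (1, 0, 0, 0)
  clear (1,3): R1 −= (-35/23)R3 → (0, 1, 0, 0)
  clear (2,3): R2 −= (-2/23)R3 → (0, 0, 1, 0)

rank = 4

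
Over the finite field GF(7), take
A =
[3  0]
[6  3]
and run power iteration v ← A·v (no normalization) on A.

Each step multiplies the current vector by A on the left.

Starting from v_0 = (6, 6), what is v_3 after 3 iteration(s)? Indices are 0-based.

v_0 = (6, 6).
v_1 = A·v_0 = (4, 5).
v_2 = A·v_1 = (5, 4).
v_3 = A·v_2 = (1, 0).

v_3 = (1, 0)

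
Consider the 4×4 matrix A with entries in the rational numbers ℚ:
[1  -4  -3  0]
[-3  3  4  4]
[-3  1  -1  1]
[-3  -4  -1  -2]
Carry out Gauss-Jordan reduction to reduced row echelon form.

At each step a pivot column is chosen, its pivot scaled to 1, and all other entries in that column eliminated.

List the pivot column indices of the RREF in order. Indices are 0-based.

pivot columns: 0, 1, 2, 3

step 1: normalize row 0 (÷1) = (1, -4, -3, 0)
  row 1: subtract -3×row0 = (0, -9, -5, 4)
  row 2: subtract -3×row0 = (0, -11, -10, 1)
  row 3: subtract -3×row0 = (0, -16, -10, -2)
step 2: normalize row 1 (÷-9) = (0, 1, 5/9, -4/9)
  row 0: subtract -4×row1 = (1, 0, -7/9, -16/9)
  row 2: subtract -11×row1 = (0, 0, -35/9, -35/9)
  row 3: subtract -16×row1 = (0, 0, -10/9, -82/9)
step 3: normalize row 2 (÷-35/9) = (0, 0, 1, 1)
  row 0: subtract -7/9×row2 = (1, 0, 0, -1)
  row 1: subtract 5/9×row2 = (0, 1, 0, -1)
  row 3: subtract -10/9×row2 = (0, 0, 0, -8)
step 4: normalize row 3 (÷-8) = (0, 0, 0, 1)
  row 0: subtract -1×row3 = (1, 0, 0, 0)
  row 1: subtract -1×row3 = (0, 1, 0, 0)
  row 2: subtract 1×row3 = (0, 0, 1, 0)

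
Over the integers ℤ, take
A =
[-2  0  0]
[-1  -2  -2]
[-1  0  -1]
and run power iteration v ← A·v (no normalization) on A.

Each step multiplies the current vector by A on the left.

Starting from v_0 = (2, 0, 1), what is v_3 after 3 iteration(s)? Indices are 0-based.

v_0 = (2, 0, 1).
v_1 = A·v_0 = (-4, -4, -3).
v_2 = A·v_1 = (8, 18, 7).
v_3 = A·v_2 = (-16, -58, -15).

v_3 = (-16, -58, -15)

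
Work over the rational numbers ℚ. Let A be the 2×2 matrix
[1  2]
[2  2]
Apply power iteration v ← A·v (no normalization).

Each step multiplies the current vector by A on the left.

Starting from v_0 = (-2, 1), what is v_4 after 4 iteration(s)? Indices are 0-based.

v_0 = (-2, 1).
v_1 = A·v_0 = (0, -2).
v_2 = A·v_1 = (-4, -4).
v_3 = A·v_2 = (-12, -16).
v_4 = A·v_3 = (-44, -56).

v_4 = (-44, -56)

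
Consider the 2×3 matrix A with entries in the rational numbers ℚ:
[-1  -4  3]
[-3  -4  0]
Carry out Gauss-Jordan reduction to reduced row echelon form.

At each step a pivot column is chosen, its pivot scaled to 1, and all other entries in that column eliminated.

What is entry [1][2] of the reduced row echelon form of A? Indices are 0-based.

M[1][2] = -9/8

pivot(0,0)=-1: scale R0 → (1, 4, -3)
  clear (1,0): R1 −= (-3)R0 → (0, 8, -9)
pivot(1,1)=8: scale R1 → (0, 1, -9/8)
  clear (0,1): R0 −= (4)R1 → (1, 0, 3/2)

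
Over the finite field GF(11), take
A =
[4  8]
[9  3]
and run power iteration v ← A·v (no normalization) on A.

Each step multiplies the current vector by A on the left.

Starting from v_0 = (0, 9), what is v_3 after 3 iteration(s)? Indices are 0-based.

v_0 = (0, 9).
v_1 = A·v_0 = (6, 5).
v_2 = A·v_1 = (9, 3).
v_3 = A·v_2 = (5, 2).

v_3 = (5, 2)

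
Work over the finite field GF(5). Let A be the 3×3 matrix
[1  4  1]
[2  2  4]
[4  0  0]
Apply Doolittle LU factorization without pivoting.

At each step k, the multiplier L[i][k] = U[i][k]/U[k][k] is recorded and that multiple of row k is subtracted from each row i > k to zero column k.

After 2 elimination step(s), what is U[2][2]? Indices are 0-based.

U[2][2] = 4

k=0: U[0][0]=1
  eliminate (1,0): mult=2, new row 1: (0, 4, 2); set L[1][0]=2
  eliminate (2,0): mult=4, new row 2: (0, 4, 1); set L[2][0]=4
k=1: U[1][1]=4
  eliminate (2,1): mult=1, new row 2: (0, 0, 4); set L[2][1]=1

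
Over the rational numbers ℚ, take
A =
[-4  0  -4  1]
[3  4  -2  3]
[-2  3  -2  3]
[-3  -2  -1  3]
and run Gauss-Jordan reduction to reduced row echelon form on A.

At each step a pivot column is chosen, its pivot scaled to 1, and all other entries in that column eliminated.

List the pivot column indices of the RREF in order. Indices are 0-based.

step 1: normalize row 0 (÷-4) = (1, 0, 1, -1/4)
  row 1: subtract 3×row0 = (0, 4, -5, 15/4)
  row 2: subtract -2×row0 = (0, 3, 0, 5/2)
  row 3: subtract -3×row0 = (0, -2, 2, 9/4)
step 2: normalize row 1 (÷4) = (0, 1, -5/4, 15/16)
  row 2: subtract 3×row1 = (0, 0, 15/4, -5/16)
  row 3: subtract -2×row1 = (0, 0, -1/2, 33/8)
step 3: normalize row 2 (÷15/4) = (0, 0, 1, -1/12)
  row 0: subtract 1×row2 = (1, 0, 0, -1/6)
  row 1: subtract -5/4×row2 = (0, 1, 0, 5/6)
  row 3: subtract -1/2×row2 = (0, 0, 0, 49/12)
step 4: normalize row 3 (÷49/12) = (0, 0, 0, 1)
  row 0: subtract -1/6×row3 = (1, 0, 0, 0)
  row 1: subtract 5/6×row3 = (0, 1, 0, 0)
  row 2: subtract -1/12×row3 = (0, 0, 1, 0)

pivot columns: 0, 1, 2, 3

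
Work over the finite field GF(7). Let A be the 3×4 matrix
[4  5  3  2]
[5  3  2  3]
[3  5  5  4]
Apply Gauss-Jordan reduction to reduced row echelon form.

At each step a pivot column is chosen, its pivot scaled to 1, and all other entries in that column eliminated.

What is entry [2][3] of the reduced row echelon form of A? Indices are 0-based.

[1] R0 /= 4  ⇒  (1, 3, 6, 4)
     R1 -= 5·R0  ⇒  (0, 2, 0, 4)
     R2 -= 3·R0  ⇒  (0, 3, 1, 6)
[2] R1 /= 2  ⇒  (0, 1, 0, 2)
     R0 -= 3·R1  ⇒  (1, 0, 6, 5)
     R2 -= 3·R1  ⇒  (0, 0, 1, 0)
[3] R2 /= 1  ⇒  (0, 0, 1, 0)
     R0 -= 6·R2  ⇒  (1, 0, 0, 5)

M[2][3] = 0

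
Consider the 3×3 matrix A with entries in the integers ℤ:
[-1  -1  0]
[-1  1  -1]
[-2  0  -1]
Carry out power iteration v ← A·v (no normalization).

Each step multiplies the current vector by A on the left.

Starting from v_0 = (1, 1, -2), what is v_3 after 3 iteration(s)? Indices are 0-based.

v_3 = (-4, 0, -4)

v_0 = (1, 1, -2).
v_1 = A·v_0 = (-2, 2, 0).
v_2 = A·v_1 = (0, 4, 4).
v_3 = A·v_2 = (-4, 0, -4).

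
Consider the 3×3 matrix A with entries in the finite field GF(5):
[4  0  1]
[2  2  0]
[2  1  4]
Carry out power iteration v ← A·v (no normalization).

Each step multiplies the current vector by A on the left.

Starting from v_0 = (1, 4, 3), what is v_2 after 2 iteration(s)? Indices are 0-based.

v_2 = (1, 4, 1)

v_0 = (1, 4, 3).
v_1 = A·v_0 = (2, 0, 3).
v_2 = A·v_1 = (1, 4, 1).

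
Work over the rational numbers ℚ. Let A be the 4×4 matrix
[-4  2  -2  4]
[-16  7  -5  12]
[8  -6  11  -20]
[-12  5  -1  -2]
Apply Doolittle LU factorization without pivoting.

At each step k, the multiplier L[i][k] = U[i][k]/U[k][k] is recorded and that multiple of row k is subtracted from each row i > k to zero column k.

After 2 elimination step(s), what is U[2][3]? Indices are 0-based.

U[2][3] = -4

k=0: U[0][0]=-4
  eliminate (1,0): mult=4, new row 1: (0, -1, 3, -4); set L[1][0]=4
  eliminate (2,0): mult=-2, new row 2: (0, -2, 7, -12); set L[2][0]=-2
  eliminate (3,0): mult=3, new row 3: (0, -1, 5, -14); set L[3][0]=3
k=1: U[1][1]=-1
  eliminate (2,1): mult=2, new row 2: (0, 0, 1, -4); set L[2][1]=2
  eliminate (3,1): mult=1, new row 3: (0, 0, 2, -10); set L[3][1]=1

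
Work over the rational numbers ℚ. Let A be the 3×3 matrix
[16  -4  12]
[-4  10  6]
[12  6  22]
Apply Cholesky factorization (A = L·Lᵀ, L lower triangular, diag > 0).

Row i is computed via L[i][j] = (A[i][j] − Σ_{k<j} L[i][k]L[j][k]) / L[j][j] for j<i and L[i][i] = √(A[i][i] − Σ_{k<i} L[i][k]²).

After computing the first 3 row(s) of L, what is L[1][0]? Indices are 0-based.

L[1][0] = -1

Step 1: L[0][0] = √(16) = 4.
  L[1][0] = (-4) / L[0][0] = -1.
Step 2: L[1][1] = √(9) = 3.
  L[2][0] = (12) / L[0][0] = 3.
  L[2][1] = (9) / L[1][1] = 3.
Step 3: L[2][2] = √(4) = 2.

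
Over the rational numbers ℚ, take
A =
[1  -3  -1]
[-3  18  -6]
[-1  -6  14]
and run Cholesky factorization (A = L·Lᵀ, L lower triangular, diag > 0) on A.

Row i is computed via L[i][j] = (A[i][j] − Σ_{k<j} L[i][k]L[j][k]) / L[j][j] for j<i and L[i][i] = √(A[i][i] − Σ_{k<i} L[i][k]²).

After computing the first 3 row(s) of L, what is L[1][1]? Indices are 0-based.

Step 1: L[0][0] = √(1) = 1.
  L[1][0] = (-3) / L[0][0] = -3.
Step 2: L[1][1] = √(9) = 3.
  L[2][0] = (-1) / L[0][0] = -1.
  L[2][1] = (-9) / L[1][1] = -3.
Step 3: L[2][2] = √(4) = 2.

L[1][1] = 3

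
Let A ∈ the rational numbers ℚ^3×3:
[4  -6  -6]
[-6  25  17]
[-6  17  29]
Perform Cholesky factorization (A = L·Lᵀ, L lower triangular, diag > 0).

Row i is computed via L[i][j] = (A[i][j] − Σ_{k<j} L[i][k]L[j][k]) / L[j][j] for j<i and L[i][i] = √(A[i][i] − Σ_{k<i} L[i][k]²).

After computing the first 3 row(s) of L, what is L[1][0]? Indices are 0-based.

Step 1: L[0][0] = √(4) = 2.
  L[1][0] = (-6) / L[0][0] = -3.
Step 2: L[1][1] = √(16) = 4.
  L[2][0] = (-6) / L[0][0] = -3.
  L[2][1] = (8) / L[1][1] = 2.
Step 3: L[2][2] = √(16) = 4.

L[1][0] = -3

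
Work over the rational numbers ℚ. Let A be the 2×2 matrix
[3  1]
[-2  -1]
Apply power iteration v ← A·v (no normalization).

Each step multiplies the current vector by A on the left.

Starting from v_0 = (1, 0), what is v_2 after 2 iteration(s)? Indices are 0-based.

v_2 = (7, -4)

v_0 = (1, 0).
v_1 = A·v_0 = (3, -2).
v_2 = A·v_1 = (7, -4).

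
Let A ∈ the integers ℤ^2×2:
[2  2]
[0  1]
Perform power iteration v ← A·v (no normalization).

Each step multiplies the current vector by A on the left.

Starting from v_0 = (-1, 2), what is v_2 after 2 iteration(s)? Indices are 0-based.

v_2 = (8, 2)

v_0 = (-1, 2).
v_1 = A·v_0 = (2, 2).
v_2 = A·v_1 = (8, 2).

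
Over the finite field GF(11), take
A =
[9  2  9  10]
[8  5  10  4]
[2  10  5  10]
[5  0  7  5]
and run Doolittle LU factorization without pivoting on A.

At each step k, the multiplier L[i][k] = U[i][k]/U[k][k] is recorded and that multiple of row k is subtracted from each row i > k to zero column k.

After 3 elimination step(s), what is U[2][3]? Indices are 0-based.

Step 1: pivot at (0,0) is 9.
  row1 ← row1 − (7)·row0  ⇒  L[1][0]=7, U row1=(0, 2, 2, 0)
  row2 ← row2 − (10)·row0  ⇒  L[2][0]=10, U row2=(0, 1, 3, 9)
  row3 ← row3 − (3)·row0  ⇒  L[3][0]=3, U row3=(0, 5, 2, 8)
Step 2: pivot at (1,1) is 2.
  row2 ← row2 − (6)·row1  ⇒  L[2][1]=6, U row2=(0, 0, 2, 9)
  row3 ← row3 − (8)·row1  ⇒  L[3][1]=8, U row3=(0, 0, 8, 8)
Step 3: pivot at (2,2) is 2.
  row3 ← row3 − (4)·row2  ⇒  L[3][2]=4, U row3=(0, 0, 0, 5)

U[2][3] = 9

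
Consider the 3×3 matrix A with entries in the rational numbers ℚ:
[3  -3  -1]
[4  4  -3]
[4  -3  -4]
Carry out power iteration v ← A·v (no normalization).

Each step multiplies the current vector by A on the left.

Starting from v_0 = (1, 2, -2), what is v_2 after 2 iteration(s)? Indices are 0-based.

v_2 = (-63, 50, -82)

v_0 = (1, 2, -2).
v_1 = A·v_0 = (-1, 18, 6).
v_2 = A·v_1 = (-63, 50, -82).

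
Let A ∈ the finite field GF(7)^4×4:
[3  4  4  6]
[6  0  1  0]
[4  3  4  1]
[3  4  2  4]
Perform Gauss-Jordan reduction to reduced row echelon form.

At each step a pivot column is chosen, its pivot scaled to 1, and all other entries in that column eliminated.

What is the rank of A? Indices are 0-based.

rank = 4

pivot(0,0)=3: scale R0 → (1, 6, 6, 2)
  clear (1,0): R1 −= (6)R0 → (0, 6, 0, 2)
  clear (2,0): R2 −= (4)R0 → (0, 0, 1, 0)
  clear (3,0): R3 −= (3)R0 → (0, 0, 5, 5)
pivot(1,1)=6: scale R1 → (0, 1, 0, 5)
  clear (0,1): R0 −= (6)R1 → (1, 0, 6, 0)
pivot(2,2)=1: scale R2 → (0, 0, 1, 0)
  clear (0,2): R0 −= (6)R2 → (1, 0, 0, 0)
  clear (3,2): R3 −= (5)R2 → (0, 0, 0, 5)
pivot(3,3)=5: scale R3 → (0, 0, 0, 1)
  clear (1,3): R1 −= (5)R3 → (0, 1, 0, 0)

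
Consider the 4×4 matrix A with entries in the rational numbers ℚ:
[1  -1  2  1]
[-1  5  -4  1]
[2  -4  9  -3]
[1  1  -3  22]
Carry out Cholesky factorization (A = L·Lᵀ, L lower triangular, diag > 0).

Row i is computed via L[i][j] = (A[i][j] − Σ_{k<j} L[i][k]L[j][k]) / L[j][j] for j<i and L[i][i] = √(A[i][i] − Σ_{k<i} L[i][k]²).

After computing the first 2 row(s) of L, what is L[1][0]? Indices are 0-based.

Step 1: L[0][0] = √(1) = 1.
  L[1][0] = (-1) / L[0][0] = -1.
Step 2: L[1][1] = √(4) = 2.

L[1][0] = -1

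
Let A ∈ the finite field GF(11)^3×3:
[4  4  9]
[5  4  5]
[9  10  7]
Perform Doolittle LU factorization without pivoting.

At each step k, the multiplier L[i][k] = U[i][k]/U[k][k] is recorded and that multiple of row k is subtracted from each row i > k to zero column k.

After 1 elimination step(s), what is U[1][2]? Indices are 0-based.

U[1][2] = 2

k=0: U[0][0]=4
  eliminate (1,0): mult=4, new row 1: (0, 10, 2); set L[1][0]=4
  eliminate (2,0): mult=5, new row 2: (0, 1, 6); set L[2][0]=5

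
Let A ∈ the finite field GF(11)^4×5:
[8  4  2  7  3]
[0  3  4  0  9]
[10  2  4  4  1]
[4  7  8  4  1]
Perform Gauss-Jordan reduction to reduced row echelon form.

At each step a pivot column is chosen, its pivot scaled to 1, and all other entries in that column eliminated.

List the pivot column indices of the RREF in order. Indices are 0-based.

pivot columns: 0, 1, 2, 3

step 1: normalize row 0 (÷8) = (1, 6, 3, 5, 10)
  row 2: subtract 10×row0 = (0, 8, 7, 9, 0)
  row 3: subtract 4×row0 = (0, 5, 7, 6, 5)
step 2: normalize row 1 (÷3) = (0, 1, 5, 0, 3)
  row 0: subtract 6×row1 = (1, 0, 6, 5, 3)
  row 2: subtract 8×row1 = (0, 0, 0, 9, 9)
  row 3: subtract 5×row1 = (0, 0, 4, 6, 1)
step 3: exchange rows 2,3
step 3: normalize row 2 (÷4) = (0, 0, 1, 7, 3)
  row 0: subtract 6×row2 = (1, 0, 0, 7, 7)
  row 1: subtract 5×row2 = (0, 1, 0, 9, 10)
step 4: normalize row 3 (÷9) = (0, 0, 0, 1, 1)
  row 0: subtract 7×row3 = (1, 0, 0, 0, 0)
  row 1: subtract 9×row3 = (0, 1, 0, 0, 1)
  row 2: subtract 7×row3 = (0, 0, 1, 0, 7)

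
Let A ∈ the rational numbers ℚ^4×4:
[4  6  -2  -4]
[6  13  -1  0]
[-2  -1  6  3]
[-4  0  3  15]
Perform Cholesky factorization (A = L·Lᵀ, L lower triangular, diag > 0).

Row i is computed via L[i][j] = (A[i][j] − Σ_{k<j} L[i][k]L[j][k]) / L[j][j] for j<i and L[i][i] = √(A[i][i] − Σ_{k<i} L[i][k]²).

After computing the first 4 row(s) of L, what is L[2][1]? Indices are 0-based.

L[2][1] = 1

Step 1: L[0][0] = √(4) = 2.
  L[1][0] = (6) / L[0][0] = 3.
Step 2: L[1][1] = √(4) = 2.
  L[2][0] = (-2) / L[0][0] = -1.
  L[2][1] = (2) / L[1][1] = 1.
Step 3: L[2][2] = √(4) = 2.
  L[3][0] = (-4) / L[0][0] = -2.
  L[3][1] = (6) / L[1][1] = 3.
  L[3][2] = (-2) / L[2][2] = -1.
Step 4: L[3][3] = √(1) = 1.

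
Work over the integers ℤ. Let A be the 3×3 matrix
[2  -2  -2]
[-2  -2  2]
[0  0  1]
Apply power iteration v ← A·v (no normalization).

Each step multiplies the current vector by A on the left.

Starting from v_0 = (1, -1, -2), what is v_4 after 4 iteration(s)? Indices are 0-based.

v_0 = (1, -1, -2).
v_1 = A·v_0 = (8, -4, -2).
v_2 = A·v_1 = (28, -12, -2).
v_3 = A·v_2 = (84, -36, -2).
v_4 = A·v_3 = (244, -100, -2).

v_4 = (244, -100, -2)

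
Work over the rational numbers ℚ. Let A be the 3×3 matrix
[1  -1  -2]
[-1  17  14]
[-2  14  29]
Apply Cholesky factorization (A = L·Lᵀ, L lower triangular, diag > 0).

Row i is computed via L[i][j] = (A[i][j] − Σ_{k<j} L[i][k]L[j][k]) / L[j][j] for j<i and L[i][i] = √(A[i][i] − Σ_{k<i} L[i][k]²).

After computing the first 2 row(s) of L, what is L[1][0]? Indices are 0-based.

Step 1: L[0][0] = √(1) = 1.
  L[1][0] = (-1) / L[0][0] = -1.
Step 2: L[1][1] = √(16) = 4.

L[1][0] = -1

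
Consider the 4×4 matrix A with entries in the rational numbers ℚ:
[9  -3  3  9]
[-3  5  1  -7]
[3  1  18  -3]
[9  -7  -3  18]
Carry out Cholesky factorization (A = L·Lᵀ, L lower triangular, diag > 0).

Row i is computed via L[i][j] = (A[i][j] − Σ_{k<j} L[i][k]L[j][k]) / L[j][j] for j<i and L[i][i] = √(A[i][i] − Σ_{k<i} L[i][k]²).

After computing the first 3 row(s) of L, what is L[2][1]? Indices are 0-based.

Step 1: L[0][0] = √(9) = 3.
  L[1][0] = (-3) / L[0][0] = -1.
Step 2: L[1][1] = √(4) = 2.
  L[2][0] = (3) / L[0][0] = 1.
  L[2][1] = (2) / L[1][1] = 1.
Step 3: L[2][2] = √(16) = 4.

L[2][1] = 1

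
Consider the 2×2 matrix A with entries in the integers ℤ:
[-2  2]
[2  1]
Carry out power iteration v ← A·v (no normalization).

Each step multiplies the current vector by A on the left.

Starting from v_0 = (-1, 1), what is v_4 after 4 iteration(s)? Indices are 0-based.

v_4 = (-94, 55)

v_0 = (-1, 1).
v_1 = A·v_0 = (4, -1).
v_2 = A·v_1 = (-10, 7).
v_3 = A·v_2 = (34, -13).
v_4 = A·v_3 = (-94, 55).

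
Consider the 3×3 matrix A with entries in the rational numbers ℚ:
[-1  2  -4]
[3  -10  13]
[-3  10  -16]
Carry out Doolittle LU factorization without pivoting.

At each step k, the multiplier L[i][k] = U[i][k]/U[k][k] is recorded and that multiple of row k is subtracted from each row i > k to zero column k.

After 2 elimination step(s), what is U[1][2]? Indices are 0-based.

[col 0] pivot -1
  R1 -= -3*R0 → (0, -4, 1)  (L[1][0] := -3)
  R2 -= 3*R0 → (0, 4, -4)  (L[2][0] := 3)
[col 1] pivot -4
  R2 -= -1*R1 → (0, 0, -3)  (L[2][1] := -1)

U[1][2] = 1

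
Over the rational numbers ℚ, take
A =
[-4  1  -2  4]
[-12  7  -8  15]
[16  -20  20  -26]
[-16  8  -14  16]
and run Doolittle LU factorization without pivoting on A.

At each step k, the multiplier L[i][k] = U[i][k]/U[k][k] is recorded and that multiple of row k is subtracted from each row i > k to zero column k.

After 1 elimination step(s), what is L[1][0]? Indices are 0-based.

L[1][0] = 3

Step 1: pivot at (0,0) is -4.
  row1 ← row1 − (3)·row0  ⇒  L[1][0]=3, U row1=(0, 4, -2, 3)
  row2 ← row2 − (-4)·row0  ⇒  L[2][0]=-4, U row2=(0, -16, 12, -10)
  row3 ← row3 − (4)·row0  ⇒  L[3][0]=4, U row3=(0, 4, -6, 0)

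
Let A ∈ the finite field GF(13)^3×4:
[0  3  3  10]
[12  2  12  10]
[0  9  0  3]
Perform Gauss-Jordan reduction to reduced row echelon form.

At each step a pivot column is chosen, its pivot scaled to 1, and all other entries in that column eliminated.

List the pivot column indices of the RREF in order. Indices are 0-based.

[1] R0 <-> R1
[1] R0 /= 12  ⇒  (1, 11, 1, 3)
[2] R1 /= 3  ⇒  (0, 1, 1, 12)
     R0 -= 11·R1  ⇒  (1, 0, 3, 1)
     R2 -= 9·R1  ⇒  (0, 0, 4, 12)
[3] R2 /= 4  ⇒  (0, 0, 1, 3)
     R0 -= 3·R2  ⇒  (1, 0, 0, 5)
     R1 -= 1·R2  ⇒  (0, 1, 0, 9)

pivot columns: 0, 1, 2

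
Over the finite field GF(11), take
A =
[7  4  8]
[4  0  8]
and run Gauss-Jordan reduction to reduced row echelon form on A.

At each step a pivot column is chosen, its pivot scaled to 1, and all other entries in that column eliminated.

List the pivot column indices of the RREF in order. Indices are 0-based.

pivot columns: 0, 1

[1] R0 /= 7  ⇒  (1, 10, 9)
     R1 -= 4·R0  ⇒  (0, 4, 5)
[2] R1 /= 4  ⇒  (0, 1, 4)
     R0 -= 10·R1  ⇒  (1, 0, 2)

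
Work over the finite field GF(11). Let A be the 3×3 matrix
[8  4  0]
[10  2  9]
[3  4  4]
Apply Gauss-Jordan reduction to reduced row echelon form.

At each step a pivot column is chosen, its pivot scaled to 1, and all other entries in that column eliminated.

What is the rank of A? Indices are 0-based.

rank = 3

step 1: normalize row 0 (÷8) = (1, 6, 0)
  row 1: subtract 10×row0 = (0, 8, 9)
  row 2: subtract 3×row0 = (0, 8, 4)
step 2: normalize row 1 (÷8) = (0, 1, 8)
  row 0: subtract 6×row1 = (1, 0, 7)
  row 2: subtract 8×row1 = (0, 0, 6)
step 3: normalize row 2 (÷6) = (0, 0, 1)
  row 0: subtract 7×row2 = (1, 0, 0)
  row 1: subtract 8×row2 = (0, 1, 0)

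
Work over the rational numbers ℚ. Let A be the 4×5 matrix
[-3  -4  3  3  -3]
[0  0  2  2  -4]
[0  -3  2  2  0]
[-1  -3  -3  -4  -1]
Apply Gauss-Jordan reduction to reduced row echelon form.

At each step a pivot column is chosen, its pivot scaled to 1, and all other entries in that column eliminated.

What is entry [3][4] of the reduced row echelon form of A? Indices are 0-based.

[1] R0 /= -3  ⇒  (1, 4/3, -1, -1, 1)
     R3 -= -1·R0  ⇒  (0, -5/3, -4, -5, 0)
[2] R1 <-> R2
[2] R1 /= -3  ⇒  (0, 1, -2/3, -2/3, 0)
     R0 -= 4/3·R1  ⇒  (1, 0, -1/9, -1/9, 1)
     R3 -= -5/3·R1  ⇒  (0, 0, -46/9, -55/9, 0)
[3] R2 /= 2  ⇒  (0, 0, 1, 1, -2)
     R0 -= -1/9·R2  ⇒  (1, 0, 0, 0, 7/9)
     R1 -= -2/3·R2  ⇒  (0, 1, 0, 0, -4/3)
     R3 -= -46/9·R2  ⇒  (0, 0, 0, -1, -92/9)
[4] R3 /= -1  ⇒  (0, 0, 0, 1, 92/9)
     R2 -= 1·R3  ⇒  (0, 0, 1, 0, -110/9)

M[3][4] = 92/9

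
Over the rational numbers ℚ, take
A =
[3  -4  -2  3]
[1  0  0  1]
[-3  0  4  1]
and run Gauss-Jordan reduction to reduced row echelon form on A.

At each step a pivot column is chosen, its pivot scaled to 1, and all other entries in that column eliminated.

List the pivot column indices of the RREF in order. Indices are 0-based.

[1] R0 /= 3  ⇒  (1, -4/3, -2/3, 1)
     R1 -= 1·R0  ⇒  (0, 4/3, 2/3, 0)
     R2 -= -3·R0  ⇒  (0, -4, 2, 4)
[2] R1 /= 4/3  ⇒  (0, 1, 1/2, 0)
     R0 -= -4/3·R1  ⇒  (1, 0, 0, 1)
     R2 -= -4·R1  ⇒  (0, 0, 4, 4)
[3] R2 /= 4  ⇒  (0, 0, 1, 1)
     R1 -= 1/2·R2  ⇒  (0, 1, 0, -1/2)

pivot columns: 0, 1, 2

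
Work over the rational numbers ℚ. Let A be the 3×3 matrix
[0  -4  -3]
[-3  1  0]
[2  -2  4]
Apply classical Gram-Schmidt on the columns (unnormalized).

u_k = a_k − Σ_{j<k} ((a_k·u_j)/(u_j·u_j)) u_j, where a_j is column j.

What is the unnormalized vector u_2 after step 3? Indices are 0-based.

u_2 = (-15/14, 15/7, 45/14)

Step 1: u_0 = a_0 = (0, -3, 2).
Step 2: u_1 = a_1 − (-7/13)·u_0 = (-4, -8/13, -12/13).
Step 3: u_2 = a_2 − (8/13)·u_0 − (27/56)·u_1 = (-15/14, 15/7, 45/14).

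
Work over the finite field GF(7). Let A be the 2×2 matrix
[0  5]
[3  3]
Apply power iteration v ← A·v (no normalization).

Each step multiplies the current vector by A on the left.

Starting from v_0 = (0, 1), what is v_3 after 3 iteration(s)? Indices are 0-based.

v_0 = (0, 1).
v_1 = A·v_0 = (5, 3).
v_2 = A·v_1 = (1, 3).
v_3 = A·v_2 = (1, 5).

v_3 = (1, 5)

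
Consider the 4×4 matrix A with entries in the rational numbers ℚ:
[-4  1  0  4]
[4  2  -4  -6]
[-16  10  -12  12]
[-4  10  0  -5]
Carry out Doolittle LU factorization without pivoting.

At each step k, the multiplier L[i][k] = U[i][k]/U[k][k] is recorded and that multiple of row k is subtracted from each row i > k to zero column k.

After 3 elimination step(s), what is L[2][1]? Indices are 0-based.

Step 1: pivot at (0,0) is -4.
  row1 ← row1 − (-1)·row0  ⇒  L[1][0]=-1, U row1=(0, 3, -4, -2)
  row2 ← row2 − (4)·row0  ⇒  L[2][0]=4, U row2=(0, 6, -12, -4)
  row3 ← row3 − (1)·row0  ⇒  L[3][0]=1, U row3=(0, 9, 0, -9)
Step 2: pivot at (1,1) is 3.
  row2 ← row2 − (2)·row1  ⇒  L[2][1]=2, U row2=(0, 0, -4, 0)
  row3 ← row3 − (3)·row1  ⇒  L[3][1]=3, U row3=(0, 0, 12, -3)
Step 3: pivot at (2,2) is -4.
  row3 ← row3 − (-3)·row2  ⇒  L[3][2]=-3, U row3=(0, 0, 0, -3)

L[2][1] = 2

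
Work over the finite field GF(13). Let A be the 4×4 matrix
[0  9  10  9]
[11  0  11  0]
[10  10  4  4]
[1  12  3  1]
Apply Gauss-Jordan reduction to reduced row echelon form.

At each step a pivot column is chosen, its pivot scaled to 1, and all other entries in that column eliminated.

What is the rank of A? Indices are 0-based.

step 1: exchange rows 0,1
step 1: normalize row 0 (÷11) = (1, 0, 1, 0)
  row 2: subtract 10×row0 = (0, 10, 7, 4)
  row 3: subtract 1×row0 = (0, 12, 2, 1)
step 2: normalize row 1 (÷9) = (0, 1, 4, 1)
  row 2: subtract 10×row1 = (0, 0, 6, 7)
  row 3: subtract 12×row1 = (0, 0, 6, 2)
step 3: normalize row 2 (÷6) = (0, 0, 1, 12)
  row 0: subtract 1×row2 = (1, 0, 0, 1)
  row 1: subtract 4×row2 = (0, 1, 0, 5)
  row 3: subtract 6×row2 = (0, 0, 0, 8)
step 4: normalize row 3 (÷8) = (0, 0, 0, 1)
  row 0: subtract 1×row3 = (1, 0, 0, 0)
  row 1: subtract 5×row3 = (0, 1, 0, 0)
  row 2: subtract 12×row3 = (0, 0, 1, 0)

rank = 4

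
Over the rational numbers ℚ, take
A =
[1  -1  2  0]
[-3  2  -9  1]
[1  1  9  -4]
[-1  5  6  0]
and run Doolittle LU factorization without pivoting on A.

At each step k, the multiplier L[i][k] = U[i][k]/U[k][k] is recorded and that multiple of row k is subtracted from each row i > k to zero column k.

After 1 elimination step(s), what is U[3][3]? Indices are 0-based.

[col 0] pivot 1
  R1 -= -3*R0 → (0, -1, -3, 1)  (L[1][0] := -3)
  R2 -= 1*R0 → (0, 2, 7, -4)  (L[2][0] := 1)
  R3 -= -1*R0 → (0, 4, 8, 0)  (L[3][0] := -1)

U[3][3] = 0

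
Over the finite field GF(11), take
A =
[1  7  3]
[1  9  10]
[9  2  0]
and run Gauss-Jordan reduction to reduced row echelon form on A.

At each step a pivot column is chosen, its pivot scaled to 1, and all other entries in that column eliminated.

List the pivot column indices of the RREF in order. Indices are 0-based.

step 1: normalize row 0 (÷1) = (1, 7, 3)
  row 1: subtract 1×row0 = (0, 2, 7)
  row 2: subtract 9×row0 = (0, 5, 6)
step 2: normalize row 1 (÷2) = (0, 1, 9)
  row 0: subtract 7×row1 = (1, 0, 6)
  row 2: subtract 5×row1 = (0, 0, 5)
step 3: normalize row 2 (÷5) = (0, 0, 1)
  row 0: subtract 6×row2 = (1, 0, 0)
  row 1: subtract 9×row2 = (0, 1, 0)

pivot columns: 0, 1, 2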